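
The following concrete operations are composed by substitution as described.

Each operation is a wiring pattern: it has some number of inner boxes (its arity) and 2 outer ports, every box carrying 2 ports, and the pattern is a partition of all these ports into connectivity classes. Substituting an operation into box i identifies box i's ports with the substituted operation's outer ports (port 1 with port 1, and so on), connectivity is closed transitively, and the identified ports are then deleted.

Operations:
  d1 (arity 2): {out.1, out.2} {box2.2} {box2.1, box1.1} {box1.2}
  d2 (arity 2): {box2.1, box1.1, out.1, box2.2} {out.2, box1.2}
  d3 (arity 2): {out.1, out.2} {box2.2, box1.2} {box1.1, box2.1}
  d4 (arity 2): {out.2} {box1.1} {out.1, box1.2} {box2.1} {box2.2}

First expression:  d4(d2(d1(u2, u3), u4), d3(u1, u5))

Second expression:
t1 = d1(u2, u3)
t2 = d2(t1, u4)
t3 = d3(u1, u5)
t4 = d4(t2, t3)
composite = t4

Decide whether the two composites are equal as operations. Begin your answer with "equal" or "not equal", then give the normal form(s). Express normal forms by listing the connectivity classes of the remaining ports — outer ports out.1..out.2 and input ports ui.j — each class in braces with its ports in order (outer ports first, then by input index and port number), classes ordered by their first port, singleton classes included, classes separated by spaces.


equal; both compose to {out.1, u4.1, u4.2} {out.2} {u1.1, u5.1} {u1.2, u5.2} {u2.1, u3.1} {u2.2} {u3.2}

The first composite normalizes to {out.1, u4.1, u4.2} {out.2} {u1.1, u5.1} {u1.2, u5.2} {u2.1, u3.1} {u2.2} {u3.2}
The second composite normalizes to {out.1, u4.1, u4.2} {out.2} {u1.1, u5.1} {u1.2, u5.2} {u2.1, u3.1} {u2.2} {u3.2}
Both agree, so they are equal.


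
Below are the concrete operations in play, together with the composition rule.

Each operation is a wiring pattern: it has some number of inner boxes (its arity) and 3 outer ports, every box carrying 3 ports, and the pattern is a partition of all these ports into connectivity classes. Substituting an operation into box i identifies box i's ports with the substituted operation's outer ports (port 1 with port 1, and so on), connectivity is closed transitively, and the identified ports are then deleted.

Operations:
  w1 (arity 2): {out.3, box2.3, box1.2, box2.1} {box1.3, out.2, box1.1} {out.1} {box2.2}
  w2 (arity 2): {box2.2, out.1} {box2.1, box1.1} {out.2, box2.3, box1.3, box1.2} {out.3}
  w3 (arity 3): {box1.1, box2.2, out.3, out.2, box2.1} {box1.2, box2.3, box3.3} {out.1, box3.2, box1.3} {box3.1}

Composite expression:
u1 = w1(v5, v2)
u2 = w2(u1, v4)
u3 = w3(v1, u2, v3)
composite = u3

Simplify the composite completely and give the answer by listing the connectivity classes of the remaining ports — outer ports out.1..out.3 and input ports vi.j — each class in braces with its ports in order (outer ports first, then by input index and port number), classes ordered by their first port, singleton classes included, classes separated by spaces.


{out.1, v1.3, v3.2} {out.2, out.3, v1.1, v2.1, v2.3, v4.2, v4.3, v5.1, v5.2, v5.3} {v1.2, v3.3} {v2.2} {v3.1} {v4.1}

Treat the ports identified at w3 as solder joints: merge, then drop.
the subtree at w1 composes to {out.1} {out.2, v5.1, v5.3} {out.3, v2.1, v2.3, v5.2} {v2.2} on (v5, v2); out.j = own outer ports
the subtree at w2 composes to {out.1, v4.2} {out.2, v2.1, v2.3, v4.3, v5.1, v5.2, v5.3} {out.3} {v2.2} {v4.1} on (v5, v2, v4); out.j = own outer ports
the subtree at w3 composes to {out.1, v1.3, v3.2} {out.2, out.3, v1.1, v2.1, v2.3, v4.2, v4.3, v5.1, v5.2, v5.3} {v1.2, v3.3} {v2.2} {v3.1} {v4.1} on (v1, v5, v2, v4, v3); out.j = own outer ports


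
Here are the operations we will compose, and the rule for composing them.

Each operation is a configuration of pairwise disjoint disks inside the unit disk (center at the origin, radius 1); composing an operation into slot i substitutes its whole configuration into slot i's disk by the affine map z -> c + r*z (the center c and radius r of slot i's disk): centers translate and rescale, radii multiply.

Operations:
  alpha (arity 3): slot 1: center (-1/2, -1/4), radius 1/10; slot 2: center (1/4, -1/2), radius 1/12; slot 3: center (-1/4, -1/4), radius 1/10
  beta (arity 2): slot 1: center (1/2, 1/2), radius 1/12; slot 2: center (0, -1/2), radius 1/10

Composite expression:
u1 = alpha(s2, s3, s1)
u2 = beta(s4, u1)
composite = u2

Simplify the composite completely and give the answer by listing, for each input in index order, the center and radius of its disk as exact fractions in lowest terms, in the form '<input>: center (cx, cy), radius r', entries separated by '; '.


Below beta, radii multiply path by path; the s-disk centers shift.
tracing s4 down its 1-map path: center (1/2, 1/2), radius 1/12
tracing s2 down its 2-map path: center (-1/20, -21/40), radius 1/100
tracing s3 down its 2-map path: center (1/40, -11/20), radius 1/120
tracing s1 down its 2-map path: center (-1/40, -21/40), radius 1/100

s1: center (-1/40, -21/40), radius 1/100; s2: center (-1/20, -21/40), radius 1/100; s3: center (1/40, -11/20), radius 1/120; s4: center (1/2, 1/2), radius 1/12


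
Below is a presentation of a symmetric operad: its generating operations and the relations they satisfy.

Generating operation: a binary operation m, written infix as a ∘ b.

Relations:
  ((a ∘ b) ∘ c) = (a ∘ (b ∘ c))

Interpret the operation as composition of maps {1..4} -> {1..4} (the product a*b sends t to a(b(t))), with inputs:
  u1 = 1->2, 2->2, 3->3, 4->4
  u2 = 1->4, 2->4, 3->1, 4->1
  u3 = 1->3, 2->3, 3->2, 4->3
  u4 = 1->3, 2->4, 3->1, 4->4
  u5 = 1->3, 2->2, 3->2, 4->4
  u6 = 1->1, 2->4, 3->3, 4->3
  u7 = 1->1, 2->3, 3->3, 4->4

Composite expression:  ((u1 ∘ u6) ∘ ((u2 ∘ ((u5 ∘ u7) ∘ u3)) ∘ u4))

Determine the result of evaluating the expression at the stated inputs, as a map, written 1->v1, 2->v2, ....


1->3, 2->3, 3->3, 4->3

(u1 ∘ u6) = 1->2, 2->4, 3->3, 4->3
(u5 ∘ u7) = 1->3, 2->2, 3->2, 4->4
((u5 ∘ u7) ∘ u3) = 1->2, 2->2, 3->2, 4->2
(u2 ∘ ((u5 ∘ u7) ∘ u3)) = 1->4, 2->4, 3->4, 4->4
((u2 ∘ ((u5 ∘ u7) ∘ u3)) ∘ u4) = 1->4, 2->4, 3->4, 4->4
((u1 ∘ u6) ∘ ((u2 ∘ ((u5 ∘ u7) ∘ u3)) ∘ u4)) = 1->3, 2->3, 3->3, 4->3


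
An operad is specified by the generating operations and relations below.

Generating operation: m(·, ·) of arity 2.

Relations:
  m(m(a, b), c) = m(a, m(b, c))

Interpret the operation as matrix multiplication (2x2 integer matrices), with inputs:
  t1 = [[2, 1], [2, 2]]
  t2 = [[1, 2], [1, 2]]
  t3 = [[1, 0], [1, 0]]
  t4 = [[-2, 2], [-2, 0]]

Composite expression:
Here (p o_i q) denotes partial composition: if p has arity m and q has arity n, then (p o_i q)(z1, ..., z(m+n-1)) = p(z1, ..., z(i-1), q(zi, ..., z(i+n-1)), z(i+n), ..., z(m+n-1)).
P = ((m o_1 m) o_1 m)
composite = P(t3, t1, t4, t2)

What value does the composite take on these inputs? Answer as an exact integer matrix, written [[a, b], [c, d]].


m(t3, t1) = [[2, 1], [2, 1]]
m(m(t3, t1), t4) = [[-6, 4], [-6, 4]]
m(m(m(t3, t1), t4), t2) = [[-2, -4], [-2, -4]]

[[-2, -4], [-2, -4]]


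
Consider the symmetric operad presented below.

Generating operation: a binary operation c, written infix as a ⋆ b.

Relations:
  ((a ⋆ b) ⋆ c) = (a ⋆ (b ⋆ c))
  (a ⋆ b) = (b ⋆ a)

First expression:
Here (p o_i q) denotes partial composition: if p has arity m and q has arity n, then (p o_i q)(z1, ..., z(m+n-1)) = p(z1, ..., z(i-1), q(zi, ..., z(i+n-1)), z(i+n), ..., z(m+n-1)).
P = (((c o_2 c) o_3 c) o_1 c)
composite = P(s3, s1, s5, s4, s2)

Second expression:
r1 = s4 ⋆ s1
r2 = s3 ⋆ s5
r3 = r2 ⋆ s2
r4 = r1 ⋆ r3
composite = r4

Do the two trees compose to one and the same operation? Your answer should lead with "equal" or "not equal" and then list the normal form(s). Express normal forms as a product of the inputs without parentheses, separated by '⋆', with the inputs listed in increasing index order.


Reducing the first expression gives s1 ⋆ s2 ⋆ s3 ⋆ s4 ⋆ s5
Reducing the second expression gives s1 ⋆ s2 ⋆ s3 ⋆ s4 ⋆ s5
One common form — equal.

equal: each reduces to s1 ⋆ s2 ⋆ s3 ⋆ s4 ⋆ s5


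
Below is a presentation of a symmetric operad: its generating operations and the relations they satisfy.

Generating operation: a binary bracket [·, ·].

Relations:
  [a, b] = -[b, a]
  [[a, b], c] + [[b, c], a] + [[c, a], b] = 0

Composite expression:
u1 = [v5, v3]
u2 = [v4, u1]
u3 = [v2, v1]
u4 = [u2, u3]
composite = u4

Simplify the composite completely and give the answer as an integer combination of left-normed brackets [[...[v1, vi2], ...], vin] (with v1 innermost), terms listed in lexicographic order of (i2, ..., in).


[[[[v1, v2], v3], v5], v4] - [[[[v1, v2], v4], v3], v5] + [[[[v1, v2], v4], v5], v3] - [[[[v1, v2], v5], v3], v4]

Antisymmetry and Jacobi reduce to v1-anchored left-normed brackets.
Composite bracket: [[v4, [v5, v3]], [v2, v1]]
Expanding via [a, b] = ab - ba: 16 signed words (2^4 = 16).
Words beginning with v1 determine it all:
  v1v2v3v5v4 appears with sign +1, giving the term +[[[[v1, v2], v3], v5], v4]
  v1v2v4v3v5 appears with sign -1, giving the term -[[[[v1, v2], v4], v3], v5]
  v1v2v4v5v3 appears with sign +1, giving the term +[[[[v1, v2], v4], v5], v3]
  v1v2v5v3v4 appears with sign -1, giving the term -[[[[v1, v2], v5], v3], v4]


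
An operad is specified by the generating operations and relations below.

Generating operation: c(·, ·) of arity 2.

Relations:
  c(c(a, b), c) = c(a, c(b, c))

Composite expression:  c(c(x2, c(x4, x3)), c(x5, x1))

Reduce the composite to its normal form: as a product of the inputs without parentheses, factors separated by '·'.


x2 · x4 · x3 · x5 · x1

Associativity of c dissolves the nesting; only the x-input order survives.
c(x4, x3) flattens to x4 · x3
c(x2, c(x4, x3)) flattens to x2 · x4 · x3
c(x5, x1) flattens to x5 · x1
c(c(x2, c(x4, x3)), c(x5, x1)) flattens to x2 · x4 · x3 · x5 · x1


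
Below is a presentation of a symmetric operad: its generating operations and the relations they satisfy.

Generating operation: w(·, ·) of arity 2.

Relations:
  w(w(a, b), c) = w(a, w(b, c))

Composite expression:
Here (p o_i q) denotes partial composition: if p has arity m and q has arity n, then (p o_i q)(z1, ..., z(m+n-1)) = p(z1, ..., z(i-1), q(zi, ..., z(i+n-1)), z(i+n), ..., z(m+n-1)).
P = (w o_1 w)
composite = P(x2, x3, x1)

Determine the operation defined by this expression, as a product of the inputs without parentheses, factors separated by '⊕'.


x2 ⊕ x3 ⊕ x1

Every regrouping of w is equal, so read the x-inputs in written order.
w(x2, x3) reduces to x2 ⊕ x3
w(w(x2, x3), x1) reduces to x2 ⊕ x3 ⊕ x1


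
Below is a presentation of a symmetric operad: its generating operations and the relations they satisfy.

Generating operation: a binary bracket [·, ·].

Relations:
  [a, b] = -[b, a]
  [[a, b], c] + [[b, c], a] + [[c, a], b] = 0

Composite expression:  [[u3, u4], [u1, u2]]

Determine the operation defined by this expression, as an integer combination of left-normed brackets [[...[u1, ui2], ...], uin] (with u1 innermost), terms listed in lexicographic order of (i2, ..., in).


-[[[u1, u2], u3], u4] + [[[u1, u2], u4], u3]

Antisymmetry and Jacobi reduce to u1-anchored left-normed brackets.
Composite bracket: [[u3, u4], [u1, u2]]
Under [a, b] = ab - ba we get 8 signed associative words (2^3 = 8).
Collect the words opening with u1:
  from u1u2u3u4, sign -1: term -[[[u1, u2], u3], u4]
  from u1u2u4u3, sign +1: term +[[[u1, u2], u4], u3]


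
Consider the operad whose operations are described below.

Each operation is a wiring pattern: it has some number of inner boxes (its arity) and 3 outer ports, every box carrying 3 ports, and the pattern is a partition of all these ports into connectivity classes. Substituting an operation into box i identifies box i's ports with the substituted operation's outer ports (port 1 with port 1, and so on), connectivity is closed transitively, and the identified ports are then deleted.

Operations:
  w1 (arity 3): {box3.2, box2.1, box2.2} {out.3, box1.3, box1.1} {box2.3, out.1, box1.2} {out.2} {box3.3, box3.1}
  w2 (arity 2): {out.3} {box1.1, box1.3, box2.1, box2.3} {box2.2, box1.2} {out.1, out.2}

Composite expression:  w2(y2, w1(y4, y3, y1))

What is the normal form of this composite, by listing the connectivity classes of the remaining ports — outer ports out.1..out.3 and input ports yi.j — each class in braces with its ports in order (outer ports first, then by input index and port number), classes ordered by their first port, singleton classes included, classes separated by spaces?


Connectivity passes through glued w2-boundaries; trace each wire chain.
the subtree at w1 composes to {out.1, y3.3, y4.2} {out.2} {out.3, y4.1, y4.3} {y1.1, y1.3} {y1.2, y3.1, y3.2} on (y4, y3, y1); out.j = own outer ports
the subtree at w2 composes to {out.1, out.2} {out.3} {y1.1, y1.3} {y1.2, y3.1, y3.2} {y2.1, y2.3, y3.3, y4.1, y4.2, y4.3} {y2.2} on (y2, y4, y3, y1); out.j = own outer ports

{out.1, out.2} {out.3} {y1.1, y1.3} {y1.2, y3.1, y3.2} {y2.1, y2.3, y3.3, y4.1, y4.2, y4.3} {y2.2}


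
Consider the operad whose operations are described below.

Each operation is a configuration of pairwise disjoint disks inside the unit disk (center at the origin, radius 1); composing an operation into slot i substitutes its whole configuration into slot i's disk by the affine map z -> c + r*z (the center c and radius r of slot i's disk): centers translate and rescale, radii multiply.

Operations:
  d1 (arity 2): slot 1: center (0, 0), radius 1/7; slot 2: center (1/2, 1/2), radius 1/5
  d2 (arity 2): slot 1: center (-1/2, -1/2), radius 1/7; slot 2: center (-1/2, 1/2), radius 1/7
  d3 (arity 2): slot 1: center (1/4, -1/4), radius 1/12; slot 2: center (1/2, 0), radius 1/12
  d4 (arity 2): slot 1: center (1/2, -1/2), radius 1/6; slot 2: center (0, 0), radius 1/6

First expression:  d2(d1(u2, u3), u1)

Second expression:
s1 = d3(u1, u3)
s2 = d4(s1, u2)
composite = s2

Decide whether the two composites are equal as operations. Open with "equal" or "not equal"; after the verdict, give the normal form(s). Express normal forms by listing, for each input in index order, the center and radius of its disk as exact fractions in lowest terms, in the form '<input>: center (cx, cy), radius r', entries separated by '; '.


The first composite normalizes to u1: center (-1/2, 1/2), radius 1/7; u2: center (-1/2, -1/2), radius 1/49; u3: center (-3/7, -3/7), radius 1/35
The second composite normalizes to u1: center (13/24, -13/24), radius 1/72; u2: center (0, 0), radius 1/6; u3: center (7/12, -1/2), radius 1/72
Different reductions; not equal.

not equal; the first gives u1: center (-1/2, 1/2), radius 1/7; u2: center (-1/2, -1/2), radius 1/49; u3: center (-3/7, -3/7), radius 1/35 and the second u1: center (13/24, -13/24), radius 1/72; u2: center (0, 0), radius 1/6; u3: center (7/12, -1/2), radius 1/72


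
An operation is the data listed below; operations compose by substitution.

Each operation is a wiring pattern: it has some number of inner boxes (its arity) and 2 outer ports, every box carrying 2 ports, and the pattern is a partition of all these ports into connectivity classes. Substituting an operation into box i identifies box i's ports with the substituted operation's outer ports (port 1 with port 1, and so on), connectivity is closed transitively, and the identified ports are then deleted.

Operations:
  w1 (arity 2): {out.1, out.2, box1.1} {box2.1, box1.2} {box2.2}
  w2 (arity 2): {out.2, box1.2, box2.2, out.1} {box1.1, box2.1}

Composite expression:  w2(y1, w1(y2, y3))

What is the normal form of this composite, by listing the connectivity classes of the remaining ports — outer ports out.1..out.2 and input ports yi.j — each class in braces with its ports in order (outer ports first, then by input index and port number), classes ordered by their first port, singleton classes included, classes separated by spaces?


After gluing at w2, chains via deleted ports link the y-ports.
through w1, on inputs (y2, y3): {out.1, out.2, y2.1} {y2.2, y3.1} {y3.2} (out.j = stage outer ports)
through w2, on inputs (y1, y2, y3): {out.1, out.2, y1.1, y1.2, y2.1} {y2.2, y3.1} {y3.2} (out.j = stage outer ports)

{out.1, out.2, y1.1, y1.2, y2.1} {y2.2, y3.1} {y3.2}


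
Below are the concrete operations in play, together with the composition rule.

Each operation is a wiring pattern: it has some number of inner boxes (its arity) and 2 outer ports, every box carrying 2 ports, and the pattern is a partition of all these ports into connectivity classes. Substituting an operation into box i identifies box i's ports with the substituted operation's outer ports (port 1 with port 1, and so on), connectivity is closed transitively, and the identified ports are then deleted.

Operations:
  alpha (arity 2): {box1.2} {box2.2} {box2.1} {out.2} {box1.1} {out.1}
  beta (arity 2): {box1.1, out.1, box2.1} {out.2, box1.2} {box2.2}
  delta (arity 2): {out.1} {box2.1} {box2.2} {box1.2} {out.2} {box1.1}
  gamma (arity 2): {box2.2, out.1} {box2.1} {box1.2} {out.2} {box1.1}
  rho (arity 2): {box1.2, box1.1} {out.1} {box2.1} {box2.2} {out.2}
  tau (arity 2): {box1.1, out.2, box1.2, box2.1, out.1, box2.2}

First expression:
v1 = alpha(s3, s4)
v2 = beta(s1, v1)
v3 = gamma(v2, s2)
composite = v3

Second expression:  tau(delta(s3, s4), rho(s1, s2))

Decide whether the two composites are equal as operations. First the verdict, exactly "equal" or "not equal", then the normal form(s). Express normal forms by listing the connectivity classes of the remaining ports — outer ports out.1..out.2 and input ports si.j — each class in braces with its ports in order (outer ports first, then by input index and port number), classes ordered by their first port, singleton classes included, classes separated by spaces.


not equal — first {out.1, s2.2} {out.2} {s1.1} {s1.2} {s2.1} {s3.1} {s3.2} {s4.1} {s4.2}, second {out.1, out.2} {s1.1, s1.2} {s2.1} {s2.2} {s3.1} {s3.2} {s4.1} {s4.2}


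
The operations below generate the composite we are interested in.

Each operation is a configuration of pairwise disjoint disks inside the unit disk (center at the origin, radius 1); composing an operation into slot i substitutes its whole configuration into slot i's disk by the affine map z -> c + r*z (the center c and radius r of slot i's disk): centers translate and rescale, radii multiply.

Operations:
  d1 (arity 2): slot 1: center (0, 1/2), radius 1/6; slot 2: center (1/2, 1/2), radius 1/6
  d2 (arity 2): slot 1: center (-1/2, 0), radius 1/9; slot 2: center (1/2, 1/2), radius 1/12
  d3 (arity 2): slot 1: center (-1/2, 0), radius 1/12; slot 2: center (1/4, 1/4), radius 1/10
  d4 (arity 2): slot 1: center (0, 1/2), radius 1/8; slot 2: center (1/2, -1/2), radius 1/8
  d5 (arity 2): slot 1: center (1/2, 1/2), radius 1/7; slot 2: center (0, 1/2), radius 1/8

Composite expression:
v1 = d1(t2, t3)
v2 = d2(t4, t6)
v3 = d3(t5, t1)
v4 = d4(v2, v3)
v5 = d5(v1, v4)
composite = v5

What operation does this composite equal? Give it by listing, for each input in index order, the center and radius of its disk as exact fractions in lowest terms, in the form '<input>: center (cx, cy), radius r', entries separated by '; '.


t1: center (17/256, 113/256), radius 1/640; t2: center (1/2, 4/7), radius 1/42; t3: center (4/7, 4/7), radius 1/42; t4: center (-1/128, 9/16), radius 1/576; t5: center (7/128, 7/16), radius 1/768; t6: center (1/128, 73/128), radius 1/768

Affine substitution under d5: radii multiply and t-centers shift.
tracing t2 down its 2-map path: center (1/2, 4/7), radius 1/42
tracing t3 down its 2-map path: center (4/7, 4/7), radius 1/42
tracing t4 down its 3-map path: center (-1/128, 9/16), radius 1/576
tracing t6 down its 3-map path: center (1/128, 73/128), radius 1/768
tracing t5 down its 3-map path: center (7/128, 7/16), radius 1/768
tracing t1 down its 3-map path: center (17/256, 113/256), radius 1/640


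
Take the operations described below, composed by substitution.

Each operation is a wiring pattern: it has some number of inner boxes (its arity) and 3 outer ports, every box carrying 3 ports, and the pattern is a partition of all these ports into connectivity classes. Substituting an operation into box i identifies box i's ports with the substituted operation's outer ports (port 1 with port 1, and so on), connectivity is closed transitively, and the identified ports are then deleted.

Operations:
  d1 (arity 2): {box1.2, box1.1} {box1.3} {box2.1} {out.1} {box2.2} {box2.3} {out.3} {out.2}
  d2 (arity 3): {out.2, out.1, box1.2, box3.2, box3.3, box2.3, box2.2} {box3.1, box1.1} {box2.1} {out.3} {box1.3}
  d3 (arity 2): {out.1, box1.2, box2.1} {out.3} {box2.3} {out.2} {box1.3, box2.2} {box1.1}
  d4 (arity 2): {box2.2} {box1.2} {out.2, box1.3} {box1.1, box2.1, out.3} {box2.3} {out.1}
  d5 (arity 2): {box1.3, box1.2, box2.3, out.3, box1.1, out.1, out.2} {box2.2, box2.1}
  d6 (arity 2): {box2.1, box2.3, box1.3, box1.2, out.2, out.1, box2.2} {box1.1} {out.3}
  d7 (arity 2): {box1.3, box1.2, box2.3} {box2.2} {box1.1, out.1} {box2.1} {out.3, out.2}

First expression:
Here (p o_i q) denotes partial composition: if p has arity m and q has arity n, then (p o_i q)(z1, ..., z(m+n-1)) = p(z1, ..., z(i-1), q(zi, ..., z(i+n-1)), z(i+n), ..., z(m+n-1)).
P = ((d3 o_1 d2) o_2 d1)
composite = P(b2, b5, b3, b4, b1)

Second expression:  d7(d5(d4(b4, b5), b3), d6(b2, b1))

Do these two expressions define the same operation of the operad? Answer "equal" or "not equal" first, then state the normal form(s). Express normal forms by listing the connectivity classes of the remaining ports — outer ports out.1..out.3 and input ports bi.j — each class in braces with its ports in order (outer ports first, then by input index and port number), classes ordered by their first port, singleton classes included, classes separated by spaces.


not equal; the first gives {out.1, b1.1, b2.2, b4.2, b4.3} {out.2} {out.3} {b1.2} {b1.3} {b2.1, b4.1} {b2.3} {b3.1} {b3.2} {b3.3} {b5.1, b5.2} {b5.3} and the second {out.1, b3.3, b4.1, b4.3, b5.1} {out.2, out.3} {b1.1, b1.2, b1.3, b2.2, b2.3} {b2.1} {b3.1, b3.2} {b4.2} {b5.2} {b5.3}

Reducing the first expression gives {out.1, b1.1, b2.2, b4.2, b4.3} {out.2} {out.3} {b1.2} {b1.3} {b2.1, b4.1} {b2.3} {b3.1} {b3.2} {b3.3} {b5.1, b5.2} {b5.3}
Reducing the second expression gives {out.1, b3.3, b4.1, b4.3, b5.1} {out.2, out.3} {b1.1, b1.2, b1.3, b2.2, b2.3} {b2.1} {b3.1, b3.2} {b4.2} {b5.2} {b5.3}
Different reductions; not equal.


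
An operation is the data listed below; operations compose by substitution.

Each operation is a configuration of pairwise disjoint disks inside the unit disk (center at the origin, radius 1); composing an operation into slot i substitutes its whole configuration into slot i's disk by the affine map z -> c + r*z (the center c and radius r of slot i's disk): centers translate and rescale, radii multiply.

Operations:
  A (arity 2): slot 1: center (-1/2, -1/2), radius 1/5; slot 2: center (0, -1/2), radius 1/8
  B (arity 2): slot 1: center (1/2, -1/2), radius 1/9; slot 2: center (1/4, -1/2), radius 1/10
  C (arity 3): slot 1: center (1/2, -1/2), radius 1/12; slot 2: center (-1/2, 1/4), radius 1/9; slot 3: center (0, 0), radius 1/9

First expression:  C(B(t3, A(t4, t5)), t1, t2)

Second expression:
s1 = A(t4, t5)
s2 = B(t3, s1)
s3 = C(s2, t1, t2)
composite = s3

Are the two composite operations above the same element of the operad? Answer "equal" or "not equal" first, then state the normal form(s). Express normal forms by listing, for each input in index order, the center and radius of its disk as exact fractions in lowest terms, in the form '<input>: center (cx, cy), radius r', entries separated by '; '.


The first expression reduces to t1: center (-1/2, 1/4), radius 1/9; t2: center (0, 0), radius 1/9; t3: center (13/24, -13/24), radius 1/108; t4: center (31/60, -131/240), radius 1/600; t5: center (25/48, -131/240), radius 1/960
The second expression reduces to t1: center (-1/2, 1/4), radius 1/9; t2: center (0, 0), radius 1/9; t3: center (13/24, -13/24), radius 1/108; t4: center (31/60, -131/240), radius 1/600; t5: center (25/48, -131/240), radius 1/960
The forms coincide; equal.

equal; both compose to t1: center (-1/2, 1/4), radius 1/9; t2: center (0, 0), radius 1/9; t3: center (13/24, -13/24), radius 1/108; t4: center (31/60, -131/240), radius 1/600; t5: center (25/48, -131/240), radius 1/960


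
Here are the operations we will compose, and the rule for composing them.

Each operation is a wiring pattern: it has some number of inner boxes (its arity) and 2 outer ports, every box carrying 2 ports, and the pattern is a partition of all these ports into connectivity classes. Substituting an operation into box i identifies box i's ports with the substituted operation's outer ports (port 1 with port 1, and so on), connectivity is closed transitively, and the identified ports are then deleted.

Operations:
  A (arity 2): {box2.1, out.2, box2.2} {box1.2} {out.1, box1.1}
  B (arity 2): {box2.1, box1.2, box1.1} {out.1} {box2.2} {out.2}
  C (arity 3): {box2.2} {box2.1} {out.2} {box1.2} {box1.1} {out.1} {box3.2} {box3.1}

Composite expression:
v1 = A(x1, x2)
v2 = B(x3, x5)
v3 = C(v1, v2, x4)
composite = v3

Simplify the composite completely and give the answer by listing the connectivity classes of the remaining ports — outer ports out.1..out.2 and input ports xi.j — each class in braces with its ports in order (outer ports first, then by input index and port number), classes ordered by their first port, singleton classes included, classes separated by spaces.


{out.1} {out.2} {x1.1} {x1.2} {x2.1, x2.2} {x3.1, x3.2, x5.1} {x4.1} {x4.2} {x5.2}


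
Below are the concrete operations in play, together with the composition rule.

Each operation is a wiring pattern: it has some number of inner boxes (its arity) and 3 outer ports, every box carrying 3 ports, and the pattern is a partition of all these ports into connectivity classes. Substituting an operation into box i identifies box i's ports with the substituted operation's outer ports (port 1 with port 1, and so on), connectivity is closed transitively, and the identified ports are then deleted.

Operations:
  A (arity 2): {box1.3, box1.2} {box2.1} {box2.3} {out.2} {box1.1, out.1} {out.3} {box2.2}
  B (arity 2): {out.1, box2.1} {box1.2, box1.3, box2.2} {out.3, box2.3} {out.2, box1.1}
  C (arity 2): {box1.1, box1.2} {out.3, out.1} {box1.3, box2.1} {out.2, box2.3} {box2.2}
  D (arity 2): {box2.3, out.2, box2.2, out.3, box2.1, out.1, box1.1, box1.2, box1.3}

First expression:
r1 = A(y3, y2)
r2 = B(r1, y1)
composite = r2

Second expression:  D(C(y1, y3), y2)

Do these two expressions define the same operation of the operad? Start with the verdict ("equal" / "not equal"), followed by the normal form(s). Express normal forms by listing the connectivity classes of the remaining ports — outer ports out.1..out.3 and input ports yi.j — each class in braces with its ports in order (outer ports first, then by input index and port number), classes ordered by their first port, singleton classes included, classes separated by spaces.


not equal: they reduce to {out.1, y1.1} {out.2, y3.1} {out.3, y1.3} {y1.2} {y2.1} {y2.2} {y2.3} {y3.2, y3.3} and {out.1, out.2, out.3, y2.1, y2.2, y2.3, y3.3} {y1.1, y1.2} {y1.3, y3.1} {y3.2}

Normal form of the first expression: {out.1, y1.1} {out.2, y3.1} {out.3, y1.3} {y1.2} {y2.1} {y2.2} {y2.3} {y3.2, y3.3}
Normal form of the second expression: {out.1, out.2, out.3, y2.1, y2.2, y2.3, y3.3} {y1.1, y1.2} {y1.3, y3.1} {y3.2}
The normal forms differ: not equal.


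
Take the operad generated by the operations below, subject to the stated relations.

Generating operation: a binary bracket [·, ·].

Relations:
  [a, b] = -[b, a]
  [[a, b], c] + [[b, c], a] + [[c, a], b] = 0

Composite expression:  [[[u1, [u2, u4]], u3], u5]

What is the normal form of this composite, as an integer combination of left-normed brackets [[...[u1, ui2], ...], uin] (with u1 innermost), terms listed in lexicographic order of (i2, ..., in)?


Left-normed coefficients sit on the u1-initial expansion words.
Composite bracket: [[[u1, [u2, u4]], u3], u5]
Under [a, b] = ab - ba we get 16 signed associative words (2^4 = 16).
Only words starting with u1 matter:
  u1u2u4u3u5 appears with sign +1, giving the term +[[[[u1, u2], u4], u3], u5]
  u1u4u2u3u5 appears with sign -1, giving the term -[[[[u1, u4], u2], u3], u5]

[[[[u1, u2], u4], u3], u5] - [[[[u1, u4], u2], u3], u5]


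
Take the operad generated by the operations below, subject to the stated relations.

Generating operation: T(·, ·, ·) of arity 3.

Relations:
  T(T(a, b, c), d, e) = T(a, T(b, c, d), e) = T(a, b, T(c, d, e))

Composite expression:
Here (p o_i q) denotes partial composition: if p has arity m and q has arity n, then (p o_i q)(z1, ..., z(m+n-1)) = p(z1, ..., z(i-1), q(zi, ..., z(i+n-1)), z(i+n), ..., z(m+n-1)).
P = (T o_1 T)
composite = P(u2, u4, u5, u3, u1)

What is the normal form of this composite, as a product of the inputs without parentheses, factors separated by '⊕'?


u2 ⊕ u4 ⊕ u5 ⊕ u3 ⊕ u1

The T-tree's shape is irrelevant; the u-reading-order decides.
T(u2, u4, u5) reduces to u2 ⊕ u4 ⊕ u5
T(T(u2, u4, u5), u3, u1) reduces to u2 ⊕ u4 ⊕ u5 ⊕ u3 ⊕ u1


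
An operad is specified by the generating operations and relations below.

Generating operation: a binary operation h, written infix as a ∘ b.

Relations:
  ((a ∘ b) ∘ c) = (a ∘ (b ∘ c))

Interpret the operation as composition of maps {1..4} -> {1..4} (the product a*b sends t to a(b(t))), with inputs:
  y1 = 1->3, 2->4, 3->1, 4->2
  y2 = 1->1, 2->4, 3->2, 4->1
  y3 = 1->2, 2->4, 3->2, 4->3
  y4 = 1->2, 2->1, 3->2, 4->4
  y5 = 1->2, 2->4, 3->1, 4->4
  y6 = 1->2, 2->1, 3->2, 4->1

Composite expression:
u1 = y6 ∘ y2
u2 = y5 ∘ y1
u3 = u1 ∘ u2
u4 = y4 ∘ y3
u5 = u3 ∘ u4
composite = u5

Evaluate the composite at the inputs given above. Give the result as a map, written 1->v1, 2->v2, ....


(y6 ∘ y2) = 1->2, 2->1, 3->1, 4->2
(y5 ∘ y1) = 1->1, 2->4, 3->2, 4->4
((y6 ∘ y2) ∘ (y5 ∘ y1)) = 1->2, 2->2, 3->1, 4->2
(y4 ∘ y3) = 1->1, 2->4, 3->1, 4->2
(((y6 ∘ y2) ∘ (y5 ∘ y1)) ∘ (y4 ∘ y3)) = 1->2, 2->2, 3->2, 4->2

1->2, 2->2, 3->2, 4->2


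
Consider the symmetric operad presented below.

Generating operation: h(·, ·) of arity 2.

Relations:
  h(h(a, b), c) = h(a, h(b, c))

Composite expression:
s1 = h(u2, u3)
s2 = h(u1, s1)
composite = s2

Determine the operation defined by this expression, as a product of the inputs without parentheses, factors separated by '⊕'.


u1 ⊕ u2 ⊕ u3

All parenthesizations of h agree; list the u-inputs left to right.
h(u2, u3) linearizes to u2 ⊕ u3
h(u1, h(u2, u3)) linearizes to u1 ⊕ u2 ⊕ u3


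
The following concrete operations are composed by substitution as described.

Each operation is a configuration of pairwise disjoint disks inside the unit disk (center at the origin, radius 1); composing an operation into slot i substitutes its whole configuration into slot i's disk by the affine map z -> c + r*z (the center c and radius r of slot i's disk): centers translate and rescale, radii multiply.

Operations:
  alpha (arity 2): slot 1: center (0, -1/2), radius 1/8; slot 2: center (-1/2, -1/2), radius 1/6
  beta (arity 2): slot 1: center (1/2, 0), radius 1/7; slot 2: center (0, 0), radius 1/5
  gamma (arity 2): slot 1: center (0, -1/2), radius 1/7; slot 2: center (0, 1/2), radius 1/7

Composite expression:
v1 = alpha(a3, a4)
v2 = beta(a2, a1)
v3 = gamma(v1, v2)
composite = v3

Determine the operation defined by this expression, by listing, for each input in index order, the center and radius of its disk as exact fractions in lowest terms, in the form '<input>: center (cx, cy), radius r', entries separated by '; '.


a1: center (0, 1/2), radius 1/35; a2: center (1/14, 1/2), radius 1/49; a3: center (0, -4/7), radius 1/56; a4: center (-1/14, -4/7), radius 1/42


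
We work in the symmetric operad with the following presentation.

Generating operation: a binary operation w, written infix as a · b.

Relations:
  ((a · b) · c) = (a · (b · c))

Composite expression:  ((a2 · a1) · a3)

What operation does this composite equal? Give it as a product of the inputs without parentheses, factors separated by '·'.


a2 · a1 · a3

All parenthesizations of w agree; list the a-inputs left to right.
(a2 · a1) collapses to a2 · a1
((a2 · a1) · a3) collapses to a2 · a1 · a3


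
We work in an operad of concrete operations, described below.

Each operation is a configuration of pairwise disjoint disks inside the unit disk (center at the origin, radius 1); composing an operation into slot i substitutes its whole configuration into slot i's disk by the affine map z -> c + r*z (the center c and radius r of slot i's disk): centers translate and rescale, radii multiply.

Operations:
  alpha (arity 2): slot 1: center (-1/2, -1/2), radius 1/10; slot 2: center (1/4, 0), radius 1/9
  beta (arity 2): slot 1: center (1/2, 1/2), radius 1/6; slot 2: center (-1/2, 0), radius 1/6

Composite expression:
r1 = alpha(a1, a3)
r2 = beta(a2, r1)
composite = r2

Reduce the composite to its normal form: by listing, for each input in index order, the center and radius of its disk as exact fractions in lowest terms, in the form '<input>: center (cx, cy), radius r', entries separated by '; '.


a1: center (-7/12, -1/12), radius 1/60; a2: center (1/2, 1/2), radius 1/6; a3: center (-11/24, 0), radius 1/54


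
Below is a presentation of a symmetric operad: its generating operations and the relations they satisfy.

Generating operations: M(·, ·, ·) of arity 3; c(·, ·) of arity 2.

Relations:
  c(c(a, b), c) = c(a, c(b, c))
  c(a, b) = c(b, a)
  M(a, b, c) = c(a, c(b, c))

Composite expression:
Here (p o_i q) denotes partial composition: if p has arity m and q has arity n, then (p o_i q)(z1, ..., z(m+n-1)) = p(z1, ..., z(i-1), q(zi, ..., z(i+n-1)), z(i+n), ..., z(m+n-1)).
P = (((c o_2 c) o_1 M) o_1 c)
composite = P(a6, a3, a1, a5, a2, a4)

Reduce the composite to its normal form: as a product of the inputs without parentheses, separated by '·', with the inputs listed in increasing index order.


a1 · a2 · a3 · a4 · a5 · a6

Shape and order are irrelevant to c; the a-input set decides.
c(a6, a3) linearizes to a6 · a3
M(c(a6, a3), a1, a5) linearizes to a6 · a3 · a1 · a5
c(a2, a4) linearizes to a2 · a4
c(M(c(a6, a3), a1, a5), c(a2, a4)) linearizes to a6 · a3 · a1 · a5 · a2 · a4
sorting the factors by input index: a1 · a2 · a3 · a4 · a5 · a6


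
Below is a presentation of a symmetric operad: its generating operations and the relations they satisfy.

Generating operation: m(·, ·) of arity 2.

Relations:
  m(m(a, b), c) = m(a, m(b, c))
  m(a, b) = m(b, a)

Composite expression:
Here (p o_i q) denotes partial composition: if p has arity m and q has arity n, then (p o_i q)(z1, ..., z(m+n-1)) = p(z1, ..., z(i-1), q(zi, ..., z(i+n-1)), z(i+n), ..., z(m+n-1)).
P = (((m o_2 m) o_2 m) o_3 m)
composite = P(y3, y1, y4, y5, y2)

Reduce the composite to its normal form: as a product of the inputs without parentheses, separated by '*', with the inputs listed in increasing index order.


y1 * y2 * y3 * y4 * y5

Any arrangement under m is one operation, so sort the y-inputs.
m(y4, y5) collapses to y4 * y5
m(y1, m(y4, y5)) collapses to y1 * y4 * y5
m(m(y1, m(y4, y5)), y2) collapses to y1 * y4 * y5 * y2
m(y3, m(m(y1, m(y4, y5)), y2)) collapses to y3 * y1 * y4 * y5 * y2
commutativity sorts the factors: y1 * y2 * y3 * y4 * y5


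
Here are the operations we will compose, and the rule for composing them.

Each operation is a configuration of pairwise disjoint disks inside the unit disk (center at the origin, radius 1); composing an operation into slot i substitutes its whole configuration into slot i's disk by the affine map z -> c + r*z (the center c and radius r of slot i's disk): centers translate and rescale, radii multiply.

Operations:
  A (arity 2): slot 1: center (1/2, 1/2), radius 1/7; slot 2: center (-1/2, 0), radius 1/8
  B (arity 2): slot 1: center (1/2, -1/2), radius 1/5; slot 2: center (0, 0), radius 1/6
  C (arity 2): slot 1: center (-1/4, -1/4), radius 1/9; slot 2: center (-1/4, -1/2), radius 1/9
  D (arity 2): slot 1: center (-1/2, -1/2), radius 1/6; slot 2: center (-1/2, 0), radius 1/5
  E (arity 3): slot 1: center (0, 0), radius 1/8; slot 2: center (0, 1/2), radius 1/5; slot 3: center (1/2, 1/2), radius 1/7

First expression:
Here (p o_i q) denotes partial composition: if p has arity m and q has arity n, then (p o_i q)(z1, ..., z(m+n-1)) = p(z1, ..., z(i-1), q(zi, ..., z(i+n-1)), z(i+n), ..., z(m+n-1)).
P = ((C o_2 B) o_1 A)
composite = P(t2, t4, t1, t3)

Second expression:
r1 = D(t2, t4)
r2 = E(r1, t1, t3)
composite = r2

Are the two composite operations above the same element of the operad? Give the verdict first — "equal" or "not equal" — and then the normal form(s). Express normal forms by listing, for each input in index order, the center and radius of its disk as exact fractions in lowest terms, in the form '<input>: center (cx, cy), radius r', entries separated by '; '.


The first expression reduces to t1: center (-7/36, -5/9), radius 1/45; t2: center (-7/36, -7/36), radius 1/63; t3: center (-1/4, -1/2), radius 1/54; t4: center (-11/36, -1/4), radius 1/72
The second expression reduces to t1: center (0, 1/2), radius 1/5; t2: center (-1/16, -1/16), radius 1/48; t3: center (1/2, 1/2), radius 1/7; t4: center (-1/16, 0), radius 1/40
Distinct normal forms: not equal.

not equal — first t1: center (-7/36, -5/9), radius 1/45; t2: center (-7/36, -7/36), radius 1/63; t3: center (-1/4, -1/2), radius 1/54; t4: center (-11/36, -1/4), radius 1/72, second t1: center (0, 1/2), radius 1/5; t2: center (-1/16, -1/16), radius 1/48; t3: center (1/2, 1/2), radius 1/7; t4: center (-1/16, 0), radius 1/40


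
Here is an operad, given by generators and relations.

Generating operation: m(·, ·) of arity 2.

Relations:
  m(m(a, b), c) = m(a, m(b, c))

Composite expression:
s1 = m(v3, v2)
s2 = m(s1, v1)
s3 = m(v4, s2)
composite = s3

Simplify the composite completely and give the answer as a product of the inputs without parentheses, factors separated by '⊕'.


v4 ⊕ v3 ⊕ v2 ⊕ v1

Every regrouping of m is equal, so read the v-inputs in written order.
m(v3, v2) spells out as v3 ⊕ v2
m(m(v3, v2), v1) spells out as v3 ⊕ v2 ⊕ v1
m(v4, m(m(v3, v2), v1)) spells out as v4 ⊕ v3 ⊕ v2 ⊕ v1


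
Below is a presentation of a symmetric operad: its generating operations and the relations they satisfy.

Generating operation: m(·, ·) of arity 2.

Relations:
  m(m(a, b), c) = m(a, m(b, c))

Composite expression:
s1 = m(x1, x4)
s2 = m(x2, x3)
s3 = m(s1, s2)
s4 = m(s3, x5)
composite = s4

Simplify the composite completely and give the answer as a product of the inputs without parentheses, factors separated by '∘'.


x1 ∘ x4 ∘ x2 ∘ x3 ∘ x5


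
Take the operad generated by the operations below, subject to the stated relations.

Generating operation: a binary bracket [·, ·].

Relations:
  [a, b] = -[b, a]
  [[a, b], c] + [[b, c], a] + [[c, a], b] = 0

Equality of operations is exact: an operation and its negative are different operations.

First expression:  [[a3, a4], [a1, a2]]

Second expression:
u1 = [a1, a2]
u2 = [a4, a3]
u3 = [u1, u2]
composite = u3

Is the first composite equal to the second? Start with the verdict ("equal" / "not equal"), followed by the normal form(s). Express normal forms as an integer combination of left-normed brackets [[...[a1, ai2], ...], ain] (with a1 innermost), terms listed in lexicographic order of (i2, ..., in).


The first expression reduces to -[[[a1, a2], a3], a4] + [[[a1, a2], a4], a3]
The second expression reduces to -[[[a1, a2], a3], a4] + [[[a1, a2], a4], a3]
Both agree, so they are equal.

equal; both compose to -[[[a1, a2], a3], a4] + [[[a1, a2], a4], a3]


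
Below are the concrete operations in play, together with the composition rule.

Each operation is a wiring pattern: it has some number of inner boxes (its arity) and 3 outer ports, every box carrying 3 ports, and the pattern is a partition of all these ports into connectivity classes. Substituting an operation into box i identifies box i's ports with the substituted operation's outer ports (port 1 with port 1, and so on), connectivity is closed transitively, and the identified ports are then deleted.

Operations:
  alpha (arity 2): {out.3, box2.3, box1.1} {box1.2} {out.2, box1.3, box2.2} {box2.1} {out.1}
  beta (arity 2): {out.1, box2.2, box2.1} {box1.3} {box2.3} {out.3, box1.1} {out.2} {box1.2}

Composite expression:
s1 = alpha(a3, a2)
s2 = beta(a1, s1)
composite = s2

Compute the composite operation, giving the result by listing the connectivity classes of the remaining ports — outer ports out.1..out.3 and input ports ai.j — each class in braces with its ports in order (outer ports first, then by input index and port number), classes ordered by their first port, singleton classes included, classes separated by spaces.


{out.1, a2.2, a3.3} {out.2} {out.3, a1.1} {a1.2} {a1.3} {a2.1} {a2.3, a3.1} {a3.2}

Substituting into beta glues patterns; closure does the rest.
alpha over (a3, a2) gives {out.1} {out.2, a2.2, a3.3} {out.3, a2.3, a3.1} {a2.1} {a3.2}, out.j being that stage's outer ports
beta over (a1, a3, a2) gives {out.1, a2.2, a3.3} {out.2} {out.3, a1.1} {a1.2} {a1.3} {a2.1} {a2.3, a3.1} {a3.2}, out.j being that stage's outer ports
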